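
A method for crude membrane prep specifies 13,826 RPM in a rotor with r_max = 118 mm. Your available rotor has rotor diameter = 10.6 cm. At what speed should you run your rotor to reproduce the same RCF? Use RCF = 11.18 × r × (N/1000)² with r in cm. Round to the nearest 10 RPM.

20630 RPM

Original rotor: r = 118 mm = 11.8 cm
RCF = 11.18 × r × (N/1000)²
RCF_original = 11.18 × 11.8 × (13.826)² = 11.18 × 11.8 × 191.158276 ≈ 25,218.4 × g
Your rotor: r = 10.6 / 2 = 5.3 cm
25,218.4 = 11.18 × 5.3 × (N/1000)²
(N/1000)² = 25,218.4 / 59.254 = 425.5983
N = 1000 × √425.5983 ≈ 20,630.0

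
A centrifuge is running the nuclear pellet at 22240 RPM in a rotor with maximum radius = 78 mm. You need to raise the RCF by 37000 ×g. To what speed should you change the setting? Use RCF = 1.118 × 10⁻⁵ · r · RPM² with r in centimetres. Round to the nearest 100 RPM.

N₂ ≈ 30300 RPM

r = 78 mm = 7.8 cm
Current RCF = 1.118 × 10⁻⁵ × 7.8 × (22240)² = 1.118 × 10⁻⁵ × 7.8 × 494,617,600 ≈ 43,132.6 × g
Target RCF = 43,132.6 + 37,000 = 80,132.6 × g
N² = 80,132.6 / (8.7204 × 10⁻⁵) = 918,909,683
N ≈ √918,909,683 ≈ 30,313.5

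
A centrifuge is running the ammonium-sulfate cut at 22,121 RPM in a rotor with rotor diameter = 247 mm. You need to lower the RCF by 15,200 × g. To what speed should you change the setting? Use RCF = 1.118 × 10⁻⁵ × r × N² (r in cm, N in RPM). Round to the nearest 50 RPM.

r = 247 mm / 2 = 123.5 mm = 12.35 cm
Current RCF = 1.118 × 10⁻⁵ × 12.35 × (22121)² = 1.118 × 10⁻⁵ × 12.35 × 489,338,641 ≈ 67,564.5 × g
Target RCF = 67,564.5 − 15,200 = 52,364.5 × g
N² = 52,364.5 / (13.8073 × 10⁻⁵) = 379,252,280
N ≈ √379,252,280 ≈ 19,474.4

N₂ ≈ 19450 RPM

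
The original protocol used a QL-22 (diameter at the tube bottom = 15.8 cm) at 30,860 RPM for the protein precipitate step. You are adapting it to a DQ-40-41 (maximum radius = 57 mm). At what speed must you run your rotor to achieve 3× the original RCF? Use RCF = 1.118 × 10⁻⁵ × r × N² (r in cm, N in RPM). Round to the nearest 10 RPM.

≈ 62930 RPM

Original rotor: r = 15.8 / 2 = 7.9 cm
RCF = 1.118 × 10⁻⁵ × r × N²
RCF_original = 1.118 × 10⁻⁵ × 7.9 × (30860)² = 1.118 × 10⁻⁵ × 7.9 × 952,339,600 ≈ 84,112.5 × g
Target RCF = 3 × 84,112.5 ≈ 252,337.5 × g
Your rotor: r = 57 mm = 5.7 cm
252,337.5 = 1.118 × 10⁻⁵ × 5.7 × N²
N² = 252,337.5 / (6.3726 × 10⁻⁵) = 3,959,726,014
N ≈ √3,959,726,014 ≈ 62,926.4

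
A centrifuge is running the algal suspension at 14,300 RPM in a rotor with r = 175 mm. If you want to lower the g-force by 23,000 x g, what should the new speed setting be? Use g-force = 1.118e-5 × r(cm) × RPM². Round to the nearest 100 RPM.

r = 175 mm = 17.5 cm
Current RCF = 1.118 × 10⁻⁵ × 17.5 × (14300)² = 1.118 × 10⁻⁵ × 17.5 × 204,490,000 ≈ 40,008.5 × g
Target RCF = 40,008.5 − 23,000 = 17,008.5 × g
N² = 17,008.5 / (19.565 × 10⁻⁵) = 86,933,299
N ≈ √86,933,299 ≈ 9,323.8

N₂ ≈ 9300 RPM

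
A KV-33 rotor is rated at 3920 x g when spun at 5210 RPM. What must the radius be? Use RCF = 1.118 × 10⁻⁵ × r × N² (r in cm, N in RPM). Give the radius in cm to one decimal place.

RCF = 1.118 × 10⁻⁵ × r × N²
3920 = 1.118 × 10⁻⁵ × r × (5210)²
r = 3920 / (1.118 × 10⁻⁵ × 27,144,100) = 3920 / 303.471 ≈ 12.917 cm

r ≈ 12.9 cm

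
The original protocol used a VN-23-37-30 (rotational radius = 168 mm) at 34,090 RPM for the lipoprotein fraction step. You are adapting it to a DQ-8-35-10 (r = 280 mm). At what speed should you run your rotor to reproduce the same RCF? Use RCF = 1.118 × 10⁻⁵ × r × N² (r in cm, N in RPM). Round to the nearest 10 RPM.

26410 RPM

Original rotor: r = 168 mm = 16.8 cm
RCF = 1.118 × 10⁻⁵ × r × N²
RCF_original = 1.118 × 10⁻⁵ × 16.8 × (34090)² = 1.118 × 10⁻⁵ × 16.8 × 1,162,128,100 ≈ 218,275.5 × g
Your rotor: r = 280 mm = 28.0 cm
218,275.5 = 1.118 × 10⁻⁵ × 28 × N²
N² = 218,275.5 / (31.304 × 10⁻⁵) = 697,276,706
N ≈ √697,276,706 ≈ 26,406.0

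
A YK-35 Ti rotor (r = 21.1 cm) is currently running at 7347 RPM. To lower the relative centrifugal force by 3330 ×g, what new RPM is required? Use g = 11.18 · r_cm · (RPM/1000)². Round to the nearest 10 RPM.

6310 RPM

Current RCF = 11.18 × 21.1 × (7.347)² = 11.18 × 21.1 × 53.978409 ≈ 12,733.4 × g
Target RCF = 12,733.4 − 3,330 = 9,403.4 × g
(N/1000)² = 9,403.4 / 235.898 = 39.86214
N = 1000 × √39.86214 ≈ 6,313.6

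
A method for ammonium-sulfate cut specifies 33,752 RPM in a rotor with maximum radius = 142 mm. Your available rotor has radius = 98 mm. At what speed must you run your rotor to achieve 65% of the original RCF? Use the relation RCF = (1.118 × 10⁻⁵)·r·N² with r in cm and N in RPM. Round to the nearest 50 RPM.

Original rotor: r = 142 mm = 14.2 cm
RCF_original = 1.118 × 10⁻⁵ × 14.2 × (33752)² = 1.118 × 10⁻⁵ × 14.2 × 1,139,197,504 ≈ 180,854.4 × g
Target RCF = 0.65 × 180,854.4 ≈ 117,555.4 × g
Your rotor: r = 98 mm = 9.8 cm
117,555.4 = 1.118 × 10⁻⁵ × 9.8 × N²
N² = 117,555.4 / (10.9564 × 10⁻⁵) = 1,072,938,191
N ≈ √1,072,938,191 ≈ 32,755.7

≈ 32750 RPM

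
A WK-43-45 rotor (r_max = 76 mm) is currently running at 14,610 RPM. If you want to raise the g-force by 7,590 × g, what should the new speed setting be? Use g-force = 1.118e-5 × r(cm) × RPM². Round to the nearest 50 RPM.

17400 RPM

r = 76 mm = 7.6 cm
Current RCF = 1.118 × 10⁻⁵ × 7.6 × (14610)² = 1.118 × 10⁻⁵ × 7.6 × 213,452,100 ≈ 18,136.6 × g
Target RCF = 18,136.6 + 7,590 = 25,726.6 × g
N² = 25,726.6 / (8.4968 × 10⁻⁵) = 302,779,870
N ≈ √302,779,870 ≈ 17,400.6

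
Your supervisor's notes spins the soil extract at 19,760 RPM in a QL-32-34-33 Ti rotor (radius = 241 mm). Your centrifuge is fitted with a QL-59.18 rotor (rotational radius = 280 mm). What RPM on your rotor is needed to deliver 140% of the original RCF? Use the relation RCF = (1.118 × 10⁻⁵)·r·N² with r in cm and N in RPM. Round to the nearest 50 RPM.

21700 RPM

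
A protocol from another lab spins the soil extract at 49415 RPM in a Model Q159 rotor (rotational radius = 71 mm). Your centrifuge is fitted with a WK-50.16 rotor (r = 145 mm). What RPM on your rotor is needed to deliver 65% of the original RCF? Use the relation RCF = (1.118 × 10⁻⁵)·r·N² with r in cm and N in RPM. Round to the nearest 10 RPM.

Original rotor: r = 71 mm = 7.1 cm
RCF = 1.118 × 10⁻⁵ × r × N²
RCF_original = 1.118 × 10⁻⁵ × 7.1 × (49415)² = 1.118 × 10⁻⁵ × 7.1 × 2,441,842,225 ≈ 193,828.6 × g
Target RCF = 0.65 × 193,828.6 ≈ 125,988.6 × g
Your rotor: r = 145 mm = 14.5 cm
125,988.6 = 1.118 × 10⁻⁵ × 14.5 × N²
N² = 125,988.6 / (16.211 × 10⁻⁵) = 777,179,693
N ≈ √777,179,693 ≈ 27,877.9

27880 RPM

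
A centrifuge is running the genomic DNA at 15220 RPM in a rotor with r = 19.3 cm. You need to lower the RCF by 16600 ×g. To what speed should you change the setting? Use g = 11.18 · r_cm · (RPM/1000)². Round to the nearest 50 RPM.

N₂ ≈ 12450 RPM

Current RCF = 11.18 × 19.3 × (15.22)² = 11.18 × 19.3 × 231.6484 ≈ 49,983.7 × g
Target RCF = 49,983.7 − 16,600 = 33,383.7 × g
(N/1000)² = 33,383.7 / 215.774 = 154.716
N = 1000 × √154.716 ≈ 12,438.5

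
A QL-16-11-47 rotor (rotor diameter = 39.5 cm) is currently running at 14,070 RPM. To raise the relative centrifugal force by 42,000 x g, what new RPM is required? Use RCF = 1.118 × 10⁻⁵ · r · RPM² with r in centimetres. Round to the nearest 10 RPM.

≈ 19700 RPM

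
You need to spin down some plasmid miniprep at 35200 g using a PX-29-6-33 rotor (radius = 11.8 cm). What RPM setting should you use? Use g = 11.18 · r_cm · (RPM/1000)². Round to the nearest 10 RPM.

N ≈ 16330 RPM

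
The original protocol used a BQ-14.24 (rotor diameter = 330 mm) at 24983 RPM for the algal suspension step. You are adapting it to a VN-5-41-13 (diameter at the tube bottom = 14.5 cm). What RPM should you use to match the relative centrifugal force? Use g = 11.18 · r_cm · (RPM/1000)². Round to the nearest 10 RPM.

Original rotor: r = 330 mm / 2 = 165 mm = 16.5 cm
RCF = 11.18 × r × (N/1000)²
RCF_original = 11.18 × 16.5 × (24.983)² = 11.18 × 16.5 × 624.150289 ≈ 115,137 × g
Your rotor: r = 14.5 / 2 = 7.25 cm
115,137 = 11.18 × 7.25 × (N/1000)²
(N/1000)² = 115,137 / 81.055 = 1420.48
N = 1000 × √1420.48 ≈ 37,689.3

≈ 37690 RPM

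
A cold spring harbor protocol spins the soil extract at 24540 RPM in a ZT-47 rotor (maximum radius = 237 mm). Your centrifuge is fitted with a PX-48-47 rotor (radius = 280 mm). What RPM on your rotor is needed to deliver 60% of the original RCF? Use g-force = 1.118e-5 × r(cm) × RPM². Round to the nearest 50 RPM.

Original rotor: r = 237 mm = 23.7 cm
RCF_original = 1.118 × 10⁻⁵ × 23.7 × (24540)² = 1.118 × 10⁻⁵ × 23.7 × 602,211,600 ≈ 159,565.6 × g
Target RCF = 0.6 × 159,565.6 ≈ 95,739.4 × g
Your rotor: r = 280 mm = 28.0 cm
95,739.4 = 1.118 × 10⁻⁵ × 28 × N²
N² = 95,739.4 / (31.304 × 10⁻⁵) = 305,837,593
N ≈ √305,837,593 ≈ 17,488.2

17500 RPM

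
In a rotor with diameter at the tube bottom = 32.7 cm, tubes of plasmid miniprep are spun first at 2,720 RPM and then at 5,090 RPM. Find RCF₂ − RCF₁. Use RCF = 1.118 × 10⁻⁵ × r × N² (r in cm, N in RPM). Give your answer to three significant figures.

3380 x g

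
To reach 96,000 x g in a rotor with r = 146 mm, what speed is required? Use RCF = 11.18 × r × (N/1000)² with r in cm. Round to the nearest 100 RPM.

24300 RPM

r = 146 mm = 14.6 cm
96,000 = 11.18 × 14.6 × (N/1000)²
(N/1000)² = 96,000 / 163.228 = 588.1344
N = 1000 × √588.1344 ≈ 24,251.5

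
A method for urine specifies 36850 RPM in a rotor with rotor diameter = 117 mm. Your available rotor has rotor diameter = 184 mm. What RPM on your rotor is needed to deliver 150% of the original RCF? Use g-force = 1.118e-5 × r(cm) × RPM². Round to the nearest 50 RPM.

Original rotor: r = 117 mm / 2 = 58.5 mm = 5.85 cm
RCF_original = 1.118 × 10⁻⁵ × 5.85 × (36850)² = 1.118 × 10⁻⁵ × 5.85 × 1,357,922,500 ≈ 88,812.2 × g
Target RCF = 1.5 × 88,812.2 ≈ 133,218.3 × g
Your rotor: r = 184 mm / 2 = 92 mm = 9.2 cm
133,218.3 = 1.118 × 10⁻⁵ × 9.2 × N²
N² = 133,218.3 / (10.2856 × 10⁻⁵) = 1,295,192,308
N ≈ √1,295,192,308 ≈ 35,988.8

36000 RPM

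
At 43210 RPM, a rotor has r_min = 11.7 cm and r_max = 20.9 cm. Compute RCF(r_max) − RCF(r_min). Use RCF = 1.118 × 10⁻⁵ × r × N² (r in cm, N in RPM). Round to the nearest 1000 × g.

RCF_max = 1.118 × 10⁻⁵ × 20.9 × (43210)² = 1.118 × 10⁻⁵ × 20.9 × 1,867,104,100 ≈ 436,271.3 × g
RCF_min = 1.118 × 10⁻⁵ × 11.7 × (43210)² = 1.118 × 10⁻⁵ × 11.7 × 1,867,104,100 ≈ 244,228.4 × g
ΔRCF = 436,271.3 − 244,228.4 = 192,042.9

≈ 192000 × g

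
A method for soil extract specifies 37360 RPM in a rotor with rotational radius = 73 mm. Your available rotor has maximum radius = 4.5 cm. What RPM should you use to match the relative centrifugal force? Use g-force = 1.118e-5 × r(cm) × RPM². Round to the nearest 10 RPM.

≈ 47580 RPM

Original rotor: r = 73 mm = 7.3 cm
RCF_original = 1.118 × 10⁻⁵ × 7.3 × (37360)² = 1.118 × 10⁻⁵ × 7.3 × 1,395,769,600 ≈ 113,914.3 × g
113,914.3 = 1.118 × 10⁻⁵ × 4.5 × N²
N² = 113,914.3 / (5.031 × 10⁻⁵) = 2,264,247,664
N ≈ √2,264,247,664 ≈ 47,584.1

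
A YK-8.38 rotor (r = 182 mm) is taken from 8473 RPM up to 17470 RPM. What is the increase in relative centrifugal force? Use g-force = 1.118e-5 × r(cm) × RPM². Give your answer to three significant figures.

r = 182 mm = 18.2 cm
RCF₁ = 1.118 × 10⁻⁵ × 18.2 × (8473)² = 1.118 × 10⁻⁵ × 18.2 × 71,791,729 ≈ 14,607.9 × g
RCF₂ = 1.118 × 10⁻⁵ × 18.2 × (17470)² = 1.118 × 10⁻⁵ × 18.2 × 305,200,900 ≈ 62,101.1 × g
Increase = 62,101.1 − 14,607.9 = 47,493.2

≈ 47500 x g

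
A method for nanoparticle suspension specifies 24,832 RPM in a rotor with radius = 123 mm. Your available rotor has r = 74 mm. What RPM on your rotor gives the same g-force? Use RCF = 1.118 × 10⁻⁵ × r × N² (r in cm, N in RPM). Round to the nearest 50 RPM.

Original rotor: r = 123 mm = 12.3 cm
RCF_original = 1.118 × 10⁻⁵ × 12.3 × (24832)² = 1.118 × 10⁻⁵ × 12.3 × 616,628,224 ≈ 84,795 × g
Your rotor: r = 74 mm = 7.4 cm
84,795 = 1.118 × 10⁻⁵ × 7.4 × N²
N² = 84,795 / (8.2732 × 10⁻⁵) = 1,024,935,938
N ≈ √1,024,935,938 ≈ 32,014.6

≈ 32000 RPM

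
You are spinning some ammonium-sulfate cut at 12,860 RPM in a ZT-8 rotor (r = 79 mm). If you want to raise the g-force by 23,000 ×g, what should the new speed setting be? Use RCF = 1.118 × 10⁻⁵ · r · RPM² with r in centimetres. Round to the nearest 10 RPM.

N₂ ≈ 20630 RPM

r = 79 mm = 7.9 cm
Current RCF = 1.118 × 10⁻⁵ × 7.9 × (12860)² = 1.118 × 10⁻⁵ × 7.9 × 165,379,600 ≈ 14,606.7 × g
Target RCF = 14,606.7 + 23,000 = 37,606.7 × g
N² = 37,606.7 / (8.8322 × 10⁻⁵) = 425,790,856
N ≈ √425,790,856 ≈ 20,634.7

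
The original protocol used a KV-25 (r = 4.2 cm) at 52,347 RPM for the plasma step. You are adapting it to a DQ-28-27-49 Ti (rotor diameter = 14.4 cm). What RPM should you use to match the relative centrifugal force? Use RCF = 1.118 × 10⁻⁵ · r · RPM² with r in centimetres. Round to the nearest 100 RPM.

≈ 40000 RPM

RCF_original = 1.118 × 10⁻⁵ × 4.2 × (52347)² = 1.118 × 10⁻⁵ × 4.2 × 2,740,208,409 ≈ 128,669.2 × g
Your rotor: r = 14.4 / 2 = 7.2 cm
128,669.2 = 1.118 × 10⁻⁵ × 7.2 × N²
N² = 128,669.2 / (8.0496 × 10⁻⁵) = 1,598,454,582
N ≈ √1,598,454,582 ≈ 39,980.7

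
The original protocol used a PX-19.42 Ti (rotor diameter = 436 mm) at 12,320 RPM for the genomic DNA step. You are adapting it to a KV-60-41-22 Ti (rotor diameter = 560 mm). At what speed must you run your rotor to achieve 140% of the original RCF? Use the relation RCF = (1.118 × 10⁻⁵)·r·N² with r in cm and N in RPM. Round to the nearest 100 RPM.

Original rotor: r = 436 mm / 2 = 218 mm = 21.8 cm
RCF = 1.118 × 10⁻⁵ × r × N²
RCF_original = 1.118 × 10⁻⁵ × 21.8 × (12320)² = 1.118 × 10⁻⁵ × 21.8 × 151,782,400 ≈ 36,993 × g
Target RCF = 1.4 × 36,993 ≈ 51,790.2 × g
Your rotor: r = 560 mm / 2 = 280 mm = 28 cm
51,790.2 = 1.118 × 10⁻⁵ × 28 × N²
N² = 51,790.2 / (31.304 × 10⁻⁵) = 165,442,755
N ≈ √165,442,755 ≈ 12,862.5

≈ 12900 RPM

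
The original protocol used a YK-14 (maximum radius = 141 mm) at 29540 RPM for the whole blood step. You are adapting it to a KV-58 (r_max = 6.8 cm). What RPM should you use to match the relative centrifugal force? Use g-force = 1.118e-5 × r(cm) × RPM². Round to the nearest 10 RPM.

Original rotor: r = 141 mm = 14.1 cm
RCF_original = 1.118 × 10⁻⁵ × 14.1 × (29540)² = 1.118 × 10⁻⁵ × 14.1 × 872,611,600 ≈ 137,556.7 × g
137,556.7 = 1.118 × 10⁻⁵ × 6.8 × N²
N² = 137,556.7 / (7.6024 × 10⁻⁵) = 1,809,385,194
N ≈ √1,809,385,194 ≈ 42,536.9

42540 RPM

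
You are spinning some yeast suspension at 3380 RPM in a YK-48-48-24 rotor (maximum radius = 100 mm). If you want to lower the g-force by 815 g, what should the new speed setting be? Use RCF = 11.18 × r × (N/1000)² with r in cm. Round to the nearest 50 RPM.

≈ 2050 RPM

r = 100 mm = 10.0 cm
Current RCF = 11.18 × 10 × (3.38)² = 11.18 × 10 × 11.4244 ≈ 1,277.2 × g
Target RCF = 1,277.2 − 815 = 462.2 × g
(N/1000)² = 462.2 / 111.8 = 4.134168
N = 1000 × √4.134168 ≈ 2,033.3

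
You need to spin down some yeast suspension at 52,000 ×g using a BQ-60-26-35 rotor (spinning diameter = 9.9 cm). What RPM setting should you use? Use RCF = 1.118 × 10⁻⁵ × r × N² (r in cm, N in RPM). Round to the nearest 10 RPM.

≈ 30650 RPM

r = 9.9 / 2 = 4.95 cm
52,000 = 1.118 × 10⁻⁵ × 4.95 × N²
N² = 52,000 / (5.5341 × 10⁻⁵) = 939,628,847
N ≈ √939,628,847 ≈ 30,653.4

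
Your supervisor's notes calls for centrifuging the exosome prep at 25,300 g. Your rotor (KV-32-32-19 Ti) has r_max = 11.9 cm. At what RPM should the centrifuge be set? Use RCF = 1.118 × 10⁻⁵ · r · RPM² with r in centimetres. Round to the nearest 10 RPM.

25,300 = 1.118 × 10⁻⁵ × 11.9 × N²
N² = 25,300 / (13.3042 × 10⁻⁵) = 190,165,512
N ≈ √190,165,512 ≈ 13,790.1

13790 RPM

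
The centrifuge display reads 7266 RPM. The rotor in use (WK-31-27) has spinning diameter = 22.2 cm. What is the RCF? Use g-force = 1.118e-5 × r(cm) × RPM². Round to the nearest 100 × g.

6600 x g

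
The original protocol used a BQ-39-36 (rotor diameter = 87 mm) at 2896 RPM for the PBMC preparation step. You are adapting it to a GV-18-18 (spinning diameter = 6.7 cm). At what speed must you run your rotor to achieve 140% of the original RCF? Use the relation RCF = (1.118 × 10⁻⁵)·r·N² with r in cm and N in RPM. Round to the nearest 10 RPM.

≈ 3900 RPM

Original rotor: r = 87 mm / 2 = 43.5 mm = 4.35 cm
RCF_original = 1.118 × 10⁻⁵ × 4.35 × (2896)² = 1.118 × 10⁻⁵ × 4.35 × 8,386,816 ≈ 407.9 × g
Target RCF = 1.4 × 407.9 ≈ 571.1 × g
Your rotor: r = 6.7 / 2 = 3.35 cm
571.1 = 1.118 × 10⁻⁵ × 3.35 × N²
N² = 571.1 / (3.7453 × 10⁻⁵) = 15,248,445
N ≈ √15,248,445 ≈ 3,904.9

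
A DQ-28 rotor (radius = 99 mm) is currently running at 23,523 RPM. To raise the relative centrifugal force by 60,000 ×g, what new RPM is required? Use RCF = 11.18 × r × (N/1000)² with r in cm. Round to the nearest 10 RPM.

r = 99 mm = 9.9 cm
Current RCF = 11.18 × 9.9 × (23.523)² = 11.18 × 9.9 × 553.331529 ≈ 61,243.8 × g
Target RCF = 61,243.8 + 60,000 = 121,243.8 × g
(N/1000)² = 121,243.8 / 110.682 = 1095.425
N = 1000 × √1095.425 ≈ 33,097.2

N₂ ≈ 33100 RPM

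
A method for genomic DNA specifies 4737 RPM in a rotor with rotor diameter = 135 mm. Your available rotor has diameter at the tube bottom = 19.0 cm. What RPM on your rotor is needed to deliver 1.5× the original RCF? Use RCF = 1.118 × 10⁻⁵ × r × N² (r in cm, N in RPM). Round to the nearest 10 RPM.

Original rotor: r = 135 mm / 2 = 67.5 mm = 6.75 cm
RCF_original = 1.118 × 10⁻⁵ × 6.75 × (4737)² = 1.118 × 10⁻⁵ × 6.75 × 22,439,169 ≈ 1,693.4 × g
Target RCF = 1.5 × 1,693.4 ≈ 2,540.1 × g
Your rotor: r = 19.0 / 2 = 9.5 cm
2,540.1 = 1.118 × 10⁻⁵ × 9.5 × N²
N² = 2,540.1 / (10.621 × 10⁻⁵) = 23,915,827
N ≈ √23,915,827 ≈ 4,890.4

≈ 4890 RPM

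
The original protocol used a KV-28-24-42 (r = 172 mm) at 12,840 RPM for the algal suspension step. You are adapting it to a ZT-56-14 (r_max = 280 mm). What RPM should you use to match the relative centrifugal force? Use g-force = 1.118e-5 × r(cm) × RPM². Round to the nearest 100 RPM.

10100 RPM

Original rotor: r = 172 mm = 17.2 cm
RCF_original = 1.118 × 10⁻⁵ × 17.2 × (12840)² = 1.118 × 10⁻⁵ × 17.2 × 164,865,600 ≈ 31,703 × g
Your rotor: r = 280 mm = 28.0 cm
31,703 = 1.118 × 10⁻⁵ × 28 × N²
N² = 31,703 / (31.304 × 10⁻⁵) = 101,274,597
N ≈ √101,274,597 ≈ 10,063.5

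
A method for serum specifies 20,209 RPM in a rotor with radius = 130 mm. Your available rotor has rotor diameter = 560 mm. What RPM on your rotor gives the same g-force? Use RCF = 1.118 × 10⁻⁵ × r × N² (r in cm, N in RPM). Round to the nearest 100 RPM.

≈ 13800 RPM

Original rotor: r = 130 mm = 13.0 cm
RCF = 1.118 × 10⁻⁵ × r × N²
RCF_original = 1.118 × 10⁻⁵ × 13 × (20209)² = 1.118 × 10⁻⁵ × 13 × 408,403,681 ≈ 59,357.4 × g
Your rotor: r = 560 mm / 2 = 280 mm = 28 cm
59,357.4 = 1.118 × 10⁻⁵ × 28 × N²
N² = 59,357.4 / (31.304 × 10⁻⁵) = 189,616,024
N ≈ √189,616,024 ≈ 13,770.1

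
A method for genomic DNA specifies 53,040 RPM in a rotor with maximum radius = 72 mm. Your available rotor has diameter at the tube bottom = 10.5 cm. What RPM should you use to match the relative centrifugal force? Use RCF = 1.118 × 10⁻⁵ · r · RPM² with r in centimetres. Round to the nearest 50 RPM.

Original rotor: r = 72 mm = 7.2 cm
RCF = 1.118 × 10⁻⁵ × r × N²
RCF_original = 1.118 × 10⁻⁵ × 7.2 × (53040)² = 1.118 × 10⁻⁵ × 7.2 × 2,813,241,600 ≈ 226,454.7 × g
Your rotor: r = 10.5 / 2 = 5.25 cm
226,454.7 = 1.118 × 10⁻⁵ × 5.25 × N²
N² = 226,454.7 / (5.8695 × 10⁻⁵) = 3,858,159,980
N ≈ √3,858,159,980 ≈ 62,114.1

≈ 62100 RPM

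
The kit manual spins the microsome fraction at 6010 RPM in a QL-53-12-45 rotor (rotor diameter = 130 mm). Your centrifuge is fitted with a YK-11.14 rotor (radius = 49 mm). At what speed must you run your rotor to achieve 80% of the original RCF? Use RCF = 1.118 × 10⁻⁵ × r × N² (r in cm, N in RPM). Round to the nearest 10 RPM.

Original rotor: r = 130 mm / 2 = 65 mm = 6.5 cm
RCF_original = 1.118 × 10⁻⁵ × 6.5 × (6010)² = 1.118 × 10⁻⁵ × 6.5 × 36,120,100 ≈ 2,624.8 × g
Target RCF = 0.8 × 2,624.8 ≈ 2,099.8 × g
Your rotor: r = 49 mm = 4.9 cm
2,099.8 = 1.118 × 10⁻⁵ × 4.9 × N²
N² = 2,099.8 / (5.4782 × 10⁻⁵) = 38,330,108
N ≈ √38,330,108 ≈ 6,191.1

≈ 6190 RPM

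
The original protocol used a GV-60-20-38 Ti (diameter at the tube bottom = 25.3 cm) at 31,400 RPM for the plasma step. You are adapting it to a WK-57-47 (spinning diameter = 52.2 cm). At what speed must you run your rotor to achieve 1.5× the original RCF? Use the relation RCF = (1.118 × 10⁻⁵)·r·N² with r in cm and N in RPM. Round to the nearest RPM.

Original rotor: r = 25.3 / 2 = 12.65 cm
RCF_original = 1.118 × 10⁻⁵ × 12.65 × (31400)² = 1.118 × 10⁻⁵ × 12.65 × 985,960,000 ≈ 139,441.4 × g
Target RCF = 1.5 × 139,441.4 ≈ 209,162.1 × g
Your rotor: r = 52.2 / 2 = 26.1 cm
209,162.1 = 1.118 × 10⁻⁵ × 26.1 × N²
N² = 209,162.1 / (29.1798 × 10⁻⁵) = 716,804,433
N ≈ √716,804,433 ≈ 26,773.2

26773 RPM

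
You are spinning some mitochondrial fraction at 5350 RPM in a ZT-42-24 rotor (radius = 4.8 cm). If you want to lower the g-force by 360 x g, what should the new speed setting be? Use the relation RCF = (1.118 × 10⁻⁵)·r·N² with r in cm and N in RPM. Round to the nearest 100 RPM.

Current RCF = 1.118 × 10⁻⁵ × 4.8 × (5350)² = 1.118 × 10⁻⁵ × 4.8 × 28,622,500 ≈ 1,536 × g
Target RCF = 1,536 − 360 = 1,176 × g
N² = 1,176 / (5.3664 × 10⁻⁵) = 21,914,132
N ≈ √21,914,132 ≈ 4,681.3

N₂ ≈ 4700 RPM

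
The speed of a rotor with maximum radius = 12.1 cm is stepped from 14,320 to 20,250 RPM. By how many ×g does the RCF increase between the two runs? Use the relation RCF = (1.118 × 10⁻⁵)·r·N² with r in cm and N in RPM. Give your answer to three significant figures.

RCF₁ = 1.118 × 10⁻⁵ × 12.1 × (14320)² = 1.118 × 10⁻⁵ × 12.1 × 205,062,400 ≈ 27,740.4 × g
RCF₂ = 1.118 × 10⁻⁵ × 12.1 × (20250)² = 1.118 × 10⁻⁵ × 12.1 × 410,062,500 ≈ 55,472.4 × g
Increase = 55,472.4 − 27,740.4 = 27,732

27700 ×g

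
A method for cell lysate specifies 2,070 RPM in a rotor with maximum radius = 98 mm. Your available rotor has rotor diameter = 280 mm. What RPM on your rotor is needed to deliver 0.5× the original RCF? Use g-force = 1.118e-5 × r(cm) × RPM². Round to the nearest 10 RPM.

Original rotor: r = 98 mm = 9.8 cm
RCF = 1.118 × 10⁻⁵ × r × N²
RCF_original = 1.118 × 10⁻⁵ × 9.8 × (2070)² = 1.118 × 10⁻⁵ × 9.8 × 4,284,900 ≈ 469.5 × g
Target RCF = 0.5 × 469.5 ≈ 234.8 × g
Your rotor: r = 280 mm / 2 = 140 mm = 14 cm
234.8 = 1.118 × 10⁻⁵ × 14 × N²
N² = 234.8 / (15.652 × 10⁻⁵) = 1,500,128
N ≈ √1,500,128 ≈ 1,224.8

1220 RPM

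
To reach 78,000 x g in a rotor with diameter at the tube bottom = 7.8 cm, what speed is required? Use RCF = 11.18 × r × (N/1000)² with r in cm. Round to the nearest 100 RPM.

r = 7.8 / 2 = 3.9 cm
78,000 = 11.18 × 3.9 × (N/1000)²
(N/1000)² = 78,000 / 43.602 = 1788.909
N = 1000 × √1788.909 ≈ 42,295.5

≈ 42300 RPM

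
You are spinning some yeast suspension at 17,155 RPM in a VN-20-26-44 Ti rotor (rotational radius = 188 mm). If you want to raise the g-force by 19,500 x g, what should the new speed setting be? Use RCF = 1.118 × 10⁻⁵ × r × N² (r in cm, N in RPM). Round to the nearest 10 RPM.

r = 188 mm = 18.8 cm
Current RCF = 1.118 × 10⁻⁵ × 18.8 × (17155)² = 1.118 × 10⁻⁵ × 18.8 × 294,294,025 ≈ 61,855.9 × g
Target RCF = 61,855.9 + 19,500 = 81,355.9 × g
N² = 81,355.9 / (21.0184 × 10⁻⁵) = 387,069,901
N ≈ √387,069,901 ≈ 19,674.1

19670 RPM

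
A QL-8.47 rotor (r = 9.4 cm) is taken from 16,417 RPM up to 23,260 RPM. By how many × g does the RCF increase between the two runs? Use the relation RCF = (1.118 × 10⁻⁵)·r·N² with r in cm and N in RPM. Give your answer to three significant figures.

28500 × g

RCF₁ = 1.118 × 10⁻⁵ × 9.4 × (16417)² = 1.118 × 10⁻⁵ × 9.4 × 269,517,889 ≈ 28,324.2 × g
RCF₂ = 1.118 × 10⁻⁵ × 9.4 × (23260)² = 1.118 × 10⁻⁵ × 9.4 × 541,027,600 ≈ 56,857.7 × g
Increase = 56,857.7 − 28,324.2 = 28,533.5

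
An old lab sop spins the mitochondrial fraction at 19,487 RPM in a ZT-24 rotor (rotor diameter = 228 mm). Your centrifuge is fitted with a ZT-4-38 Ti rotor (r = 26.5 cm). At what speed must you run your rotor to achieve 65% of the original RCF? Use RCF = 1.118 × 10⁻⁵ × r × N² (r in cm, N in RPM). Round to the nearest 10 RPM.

10300 RPM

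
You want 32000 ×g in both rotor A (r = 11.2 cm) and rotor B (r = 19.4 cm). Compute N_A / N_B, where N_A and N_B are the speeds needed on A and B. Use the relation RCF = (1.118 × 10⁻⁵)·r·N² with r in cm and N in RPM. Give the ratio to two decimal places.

At fixed RCF, N ∝ 1/√r, so N_A/N_B = √(r_B/r_A) = √(19.4/11.2) = √1.732143 = 1.3161.

1.32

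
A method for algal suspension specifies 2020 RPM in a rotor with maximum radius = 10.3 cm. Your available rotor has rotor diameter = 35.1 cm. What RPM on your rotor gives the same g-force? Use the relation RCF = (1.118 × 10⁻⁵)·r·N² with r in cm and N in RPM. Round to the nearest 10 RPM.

RCF = 1.118 × 10⁻⁵ × r × N²
RCF_original = 1.118 × 10⁻⁵ × 10.3 × (2020)² = 1.118 × 10⁻⁵ × 10.3 × 4,080,400 ≈ 469.9 × g
Your rotor: r = 35.1 / 2 = 17.55 cm
469.9 = 1.118 × 10⁻⁵ × 17.55 × N²
N² = 469.9 / (19.6209 × 10⁻⁵) = 2,394,895
N ≈ √2,394,895 ≈ 1,547.5

≈ 1550 RPM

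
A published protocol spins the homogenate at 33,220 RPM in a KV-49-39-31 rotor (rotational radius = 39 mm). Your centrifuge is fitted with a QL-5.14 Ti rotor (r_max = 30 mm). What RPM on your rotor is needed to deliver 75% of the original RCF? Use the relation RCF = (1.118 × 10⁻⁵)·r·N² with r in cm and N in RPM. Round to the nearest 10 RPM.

Original rotor: r = 39 mm = 3.9 cm
RCF_original = 1.118 × 10⁻⁵ × 3.9 × (33220)² = 1.118 × 10⁻⁵ × 3.9 × 1,103,568,400 ≈ 48,117.8 × g
Target RCF = 0.75 × 48,117.8 ≈ 36,088.4 × g
Your rotor: r = 30 mm = 3.0 cm
36,088.4 = 1.118 × 10⁻⁵ × 3 × N²
N² = 36,088.4 / (3.354 × 10⁻⁵) = 1,075,980,918
N ≈ √1,075,980,918 ≈ 32,802.1

≈ 32800 RPM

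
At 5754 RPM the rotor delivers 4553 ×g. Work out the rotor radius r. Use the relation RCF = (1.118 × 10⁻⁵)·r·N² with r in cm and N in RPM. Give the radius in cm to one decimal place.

r ≈ 12.3 cm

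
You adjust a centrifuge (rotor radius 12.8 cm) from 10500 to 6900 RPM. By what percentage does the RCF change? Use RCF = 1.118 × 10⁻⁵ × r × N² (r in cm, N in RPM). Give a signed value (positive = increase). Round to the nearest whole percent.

-57%

RCF ∝ N², so the ratio is (6900/10500)² = (0.657143)² = 0.4318.
Change = 0.4318 − 1 = -0.5682 → -56.8%.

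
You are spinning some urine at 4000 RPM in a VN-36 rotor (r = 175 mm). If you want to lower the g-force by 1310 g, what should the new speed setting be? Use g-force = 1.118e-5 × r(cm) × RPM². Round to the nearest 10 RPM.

r = 175 mm = 17.5 cm
Current RCF = 1.118 × 10⁻⁵ × 17.5 × (4000)² = 1.118 × 10⁻⁵ × 17.5 × 16,000,000 ≈ 3,130.4 × g
Target RCF = 3,130.4 − 1,310 = 1,820.4 × g
N² = 1,820.4 / (19.565 × 10⁻⁵) = 9,304,370
N ≈ √9,304,370 ≈ 3,050.3

N₂ ≈ 3050 RPM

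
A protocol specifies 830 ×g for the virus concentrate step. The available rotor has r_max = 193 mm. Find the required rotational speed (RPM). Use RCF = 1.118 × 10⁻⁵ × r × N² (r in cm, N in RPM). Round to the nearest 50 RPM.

r = 193 mm = 19.3 cm
RCF = 1.118 × 10⁻⁵ × r × N²
830 = 1.118 × 10⁻⁵ × 19.3 × N²
N² = 830 / (21.5774 × 10⁻⁵) = 3,846,617
N ≈ √3,846,617 ≈ 1,961.3

N ≈ 1950 RPM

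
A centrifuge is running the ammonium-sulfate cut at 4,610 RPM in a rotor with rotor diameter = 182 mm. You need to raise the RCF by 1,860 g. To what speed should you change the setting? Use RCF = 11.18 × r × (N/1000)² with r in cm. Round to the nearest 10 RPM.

r = 182 mm / 2 = 91 mm = 9.1 cm
Current RCF = 11.18 × 9.1 × (4.61)² = 11.18 × 9.1 × 21.2521 ≈ 2,162.1 × g
Target RCF = 2,162.1 + 1,860 = 4,022.1 × g
(N/1000)² = 4,022.1 / 101.738 = 39.5339
N = 1000 × √39.5339 ≈ 6,287.6

6290 RPM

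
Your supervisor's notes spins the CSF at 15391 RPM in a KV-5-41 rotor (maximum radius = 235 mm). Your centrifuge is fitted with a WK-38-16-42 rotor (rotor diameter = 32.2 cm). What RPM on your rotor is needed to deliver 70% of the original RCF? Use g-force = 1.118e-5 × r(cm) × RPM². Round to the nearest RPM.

≈ 15557 RPM

Original rotor: r = 235 mm = 23.5 cm
RCF_original = 1.118 × 10⁻⁵ × 23.5 × (15391)² = 1.118 × 10⁻⁵ × 23.5 × 236,882,881 ≈ 62,236.2 × g
Target RCF = 0.7 × 62,236.2 ≈ 43,565.3 × g
Your rotor: r = 32.2 / 2 = 16.1 cm
43,565.3 = 1.118 × 10⁻⁵ × 16.1 × N²
N² = 43,565.3 / (17.9998 × 10⁻⁵) = 242,032,134
N ≈ √242,032,134 ≈ 15,557.4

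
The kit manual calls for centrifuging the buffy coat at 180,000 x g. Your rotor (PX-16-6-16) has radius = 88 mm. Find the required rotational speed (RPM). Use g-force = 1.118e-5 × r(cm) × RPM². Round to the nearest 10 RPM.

r = 88 mm = 8.8 cm
RCF = 1.118 × 10⁻⁵ × r × N²
180,000 = 1.118 × 10⁻⁵ × 8.8 × N²
N² = 180,000 / (9.8384 × 10⁻⁵) = 1,829,565,783
N ≈ √1,829,565,783 ≈ 42,773.4

N ≈ 42770 RPM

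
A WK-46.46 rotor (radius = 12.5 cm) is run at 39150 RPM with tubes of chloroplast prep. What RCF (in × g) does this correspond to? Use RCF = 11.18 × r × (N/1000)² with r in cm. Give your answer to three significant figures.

RCF = 11.18 × r × (N/1000)²
RCF = 11.18 × 12.5 × (39.15)² = 11.18 × 12.5 × 1,532.7225 ≈ 214,198 × g

214000 × g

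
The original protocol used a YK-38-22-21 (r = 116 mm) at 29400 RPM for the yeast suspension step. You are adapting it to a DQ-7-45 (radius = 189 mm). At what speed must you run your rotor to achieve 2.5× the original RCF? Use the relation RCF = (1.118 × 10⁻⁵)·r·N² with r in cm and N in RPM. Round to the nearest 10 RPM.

≈ 36420 RPM

Original rotor: r = 116 mm = 11.6 cm
RCF = 1.118 × 10⁻⁵ × r × N²
RCF_original = 1.118 × 10⁻⁵ × 11.6 × (29400)² = 1.118 × 10⁻⁵ × 11.6 × 864,360,000 ≈ 112,097.1 × g
Target RCF = 2.5 × 112,097.1 ≈ 280,242.8 × g
Your rotor: r = 189 mm = 18.9 cm
280,242.8 = 1.118 × 10⁻⁵ × 18.9 × N²
N² = 280,242.8 / (21.1302 × 10⁻⁵) = 1,326,266,670
N ≈ √1,326,266,670 ≈ 36,417.9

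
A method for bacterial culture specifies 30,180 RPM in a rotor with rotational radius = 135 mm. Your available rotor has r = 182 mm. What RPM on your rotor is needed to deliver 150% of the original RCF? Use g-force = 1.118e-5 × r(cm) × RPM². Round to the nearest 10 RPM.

Original rotor: r = 135 mm = 13.5 cm
RCF = 1.118 × 10⁻⁵ × r × N²
RCF_original = 1.118 × 10⁻⁵ × 13.5 × (30180)² = 1.118 × 10⁻⁵ × 13.5 × 910,832,400 ≈ 137,471.9 × g
Target RCF = 1.5 × 137,471.9 ≈ 206,207.8 × g
Your rotor: r = 182 mm = 18.2 cm
206,207.8 = 1.118 × 10⁻⁵ × 18.2 × N²
N² = 206,207.8 / (20.3476 × 10⁻⁵) = 1,013,425,662
N ≈ √1,013,425,662 ≈ 31,834.3

≈ 31830 RPM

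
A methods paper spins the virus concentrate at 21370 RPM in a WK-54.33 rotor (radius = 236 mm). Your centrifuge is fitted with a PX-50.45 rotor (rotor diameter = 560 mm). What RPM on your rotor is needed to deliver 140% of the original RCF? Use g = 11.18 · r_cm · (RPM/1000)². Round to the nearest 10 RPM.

23210 RPM

Original rotor: r = 236 mm = 23.6 cm
RCF_original = 11.18 × 23.6 × (21.37)² = 11.18 × 23.6 × 456.6769 ≈ 120,493.3 × g
Target RCF = 1.4 × 120,493.3 ≈ 168,690.6 × g
Your rotor: r = 560 mm / 2 = 280 mm = 28 cm
168,690.6 = 11.18 × 28 × (N/1000)²
(N/1000)² = 168,690.6 / 313.04 = 538.8787
N = 1000 × √538.8787 ≈ 23,213.8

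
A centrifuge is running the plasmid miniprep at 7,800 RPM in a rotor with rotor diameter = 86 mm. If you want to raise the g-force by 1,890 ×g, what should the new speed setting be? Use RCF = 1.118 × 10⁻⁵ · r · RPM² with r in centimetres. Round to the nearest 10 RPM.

10010 RPM

r = 86 mm / 2 = 43 mm = 4.3 cm
Current RCF = 1.118 × 10⁻⁵ × 4.3 × (7800)² = 1.118 × 10⁻⁵ × 4.3 × 60,840,000 ≈ 2,924.8 × g
Target RCF = 2,924.8 + 1,890 = 4,814.8 × g
N² = 4,814.8 / (4.8074 × 10⁻⁵) = 100,153,929
N ≈ √100,153,929 ≈ 10,007.7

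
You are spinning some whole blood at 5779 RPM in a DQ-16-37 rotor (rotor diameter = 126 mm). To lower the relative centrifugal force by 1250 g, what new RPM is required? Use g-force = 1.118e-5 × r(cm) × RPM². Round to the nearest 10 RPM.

r = 126 mm / 2 = 63 mm = 6.3 cm
Current RCF = 1.118 × 10⁻⁵ × 6.3 × (5779)² = 1.118 × 10⁻⁵ × 6.3 × 33,396,841 ≈ 2,352.3 × g
Target RCF = 2,352.3 − 1,250 = 1,102.3 × g
N² = 1,102.3 / (7.0434 × 10⁻⁵) = 15,650,112
N ≈ √15,650,112 ≈ 3,956.0

N₂ ≈ 3960 RPM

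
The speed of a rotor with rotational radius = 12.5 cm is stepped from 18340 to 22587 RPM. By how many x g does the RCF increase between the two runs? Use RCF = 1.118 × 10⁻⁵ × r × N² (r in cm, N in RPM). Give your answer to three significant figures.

RCF₁ = 1.118 × 10⁻⁵ × 12.5 × (18340)² = 1.118 × 10⁻⁵ × 12.5 × 336,355,600 ≈ 47,005.7 × g
RCF₂ = 1.118 × 10⁻⁵ × 12.5 × (22587)² = 1.118 × 10⁻⁵ × 12.5 × 510,172,569 ≈ 71,296.6 × g
Increase = 71,296.6 − 47,005.7 = 24,290.9

≈ 24300 x g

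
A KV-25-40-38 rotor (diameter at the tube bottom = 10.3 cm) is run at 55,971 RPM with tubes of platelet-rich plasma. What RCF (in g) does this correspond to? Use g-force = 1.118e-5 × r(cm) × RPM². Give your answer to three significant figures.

r = 10.3 / 2 = 5.15 cm
RCF = 1.118 × 10⁻⁵ × r × N²
RCF = 1.118 × 10⁻⁵ × 5.15 × (55971)² = 1.118 × 10⁻⁵ × 5.15 × 3,132,752,841 ≈ 180,374.5 × g

180000 g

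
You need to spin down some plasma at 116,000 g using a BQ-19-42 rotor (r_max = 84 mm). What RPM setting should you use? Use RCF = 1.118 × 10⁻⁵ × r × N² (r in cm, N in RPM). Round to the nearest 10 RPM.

r = 84 mm = 8.4 cm
RCF = 1.118 × 10⁻⁵ × r × N²
116,000 = 1.118 × 10⁻⁵ × 8.4 × N²
N² = 116,000 / (9.3912 × 10⁻⁵) = 1,235,198,910
N ≈ √1,235,198,910 ≈ 35,145.4

N ≈ 35150 RPM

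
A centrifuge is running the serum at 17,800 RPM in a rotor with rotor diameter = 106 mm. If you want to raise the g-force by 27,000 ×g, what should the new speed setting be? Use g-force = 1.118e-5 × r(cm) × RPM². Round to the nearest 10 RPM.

N₂ ≈ 27790 RPM

r = 106 mm / 2 = 53 mm = 5.3 cm
Current RCF = 1.118 × 10⁻⁵ × 5.3 × (17800)² = 1.118 × 10⁻⁵ × 5.3 × 316,840,000 ≈ 18,774 × g
Target RCF = 18,774 + 27,000 = 45,774 × g
N² = 45,774 / (5.9254 × 10⁻⁵) = 772,504,810
N ≈ √772,504,810 ≈ 27,794.0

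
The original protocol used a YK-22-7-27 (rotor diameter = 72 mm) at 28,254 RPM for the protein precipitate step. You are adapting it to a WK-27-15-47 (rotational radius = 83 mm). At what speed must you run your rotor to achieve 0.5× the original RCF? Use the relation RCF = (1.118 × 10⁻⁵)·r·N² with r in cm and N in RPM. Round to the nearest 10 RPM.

≈ 13160 RPM

Original rotor: r = 72 mm / 2 = 36 mm = 3.6 cm
RCF_original = 1.118 × 10⁻⁵ × 3.6 × (28254)² = 1.118 × 10⁻⁵ × 3.6 × 798,288,516 ≈ 32,129.5 × g
Target RCF = 0.5 × 32,129.5 ≈ 16,064.8 × g
Your rotor: r = 83 mm = 8.3 cm
16,064.8 = 1.118 × 10⁻⁵ × 8.3 × N²
N² = 16,064.8 / (9.2794 × 10⁻⁵) = 173,123,262
N ≈ √173,123,262 ≈ 13,157.6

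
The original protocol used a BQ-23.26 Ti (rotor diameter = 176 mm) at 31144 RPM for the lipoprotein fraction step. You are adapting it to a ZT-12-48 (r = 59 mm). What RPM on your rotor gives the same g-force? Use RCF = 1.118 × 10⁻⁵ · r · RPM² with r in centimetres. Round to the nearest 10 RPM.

38040 RPM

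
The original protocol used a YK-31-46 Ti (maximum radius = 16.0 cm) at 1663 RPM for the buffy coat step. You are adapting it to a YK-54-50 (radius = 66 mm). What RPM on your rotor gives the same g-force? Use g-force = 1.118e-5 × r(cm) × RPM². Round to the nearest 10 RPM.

RCF_original = 1.118 × 10⁻⁵ × 16 × (1663)² = 1.118 × 10⁻⁵ × 16 × 2,765,569 ≈ 494.7 × g
Your rotor: r = 66 mm = 6.6 cm
494.7 = 1.118 × 10⁻⁵ × 6.6 × N²
N² = 494.7 / (7.3788 × 10⁻⁵) = 6,704,342
N ≈ √6,704,342 ≈ 2,589.3

≈ 2590 RPM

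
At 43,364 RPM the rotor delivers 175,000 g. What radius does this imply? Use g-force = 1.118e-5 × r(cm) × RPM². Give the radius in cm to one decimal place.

175000 = 1.118 × 10⁻⁵ × r × (43364)²
r = 175000 / (1.118 × 10⁻⁵ × 1,880,436,496) = 175000 / 21023.28 ≈ 8.324 cm

8.3 cm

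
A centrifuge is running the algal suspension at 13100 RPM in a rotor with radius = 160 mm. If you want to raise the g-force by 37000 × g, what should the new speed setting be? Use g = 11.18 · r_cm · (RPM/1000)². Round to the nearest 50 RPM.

r = 160 mm = 16.0 cm
Current RCF = 11.18 × 16 × (13.1)² = 11.18 × 16 × 171.61 ≈ 30,697.6 × g
Target RCF = 30,697.6 + 37,000 = 67,697.6 × g
(N/1000)² = 67,697.6 / 178.88 = 378.4526
N = 1000 × √378.4526 ≈ 19,453.9

N₂ ≈ 19450 RPM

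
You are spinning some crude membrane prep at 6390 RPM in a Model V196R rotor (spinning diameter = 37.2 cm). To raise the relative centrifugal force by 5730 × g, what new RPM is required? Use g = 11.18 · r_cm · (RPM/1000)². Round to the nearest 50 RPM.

8250 RPM

r = 37.2 / 2 = 18.6 cm
Current RCF = 11.18 × 18.6 × (6.39)² = 11.18 × 18.6 × 40.8321 ≈ 8,491 × g
Target RCF = 8,491 + 5,730 = 14,221 × g
(N/1000)² = 14,221 / 207.948 = 68.38729
N = 1000 × √68.38729 ≈ 8,269.7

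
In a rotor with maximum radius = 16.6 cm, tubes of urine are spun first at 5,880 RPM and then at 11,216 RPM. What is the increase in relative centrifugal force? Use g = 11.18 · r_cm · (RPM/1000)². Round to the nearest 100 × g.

16900 x g

RCF₁ = 11.18 × 16.6 × (5.88)² = 11.18 × 16.6 × 34.5744 ≈ 6,416.6 × g
RCF₂ = 11.18 × 16.6 × (11.216)² = 11.18 × 16.6 × 125.798656 ≈ 23,346.7 × g
Increase = 23,346.7 − 6,416.6 = 16,930.1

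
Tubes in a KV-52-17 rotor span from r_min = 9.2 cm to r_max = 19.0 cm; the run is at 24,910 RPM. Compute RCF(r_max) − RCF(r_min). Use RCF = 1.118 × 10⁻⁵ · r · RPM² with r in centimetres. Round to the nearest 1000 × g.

ΔRCF ≈ 68000 x g

RCF_max = 1.118 × 10⁻⁵ × 19 × (24910)² = 1.118 × 10⁻⁵ × 19 × 620,508,100 ≈ 131,808.3 × g
RCF_min = 1.118 × 10⁻⁵ × 9.2 × (24910)² = 1.118 × 10⁻⁵ × 9.2 × 620,508,100 ≈ 63,823 × g
ΔRCF = 131,808.3 − 63,823 = 67,985.3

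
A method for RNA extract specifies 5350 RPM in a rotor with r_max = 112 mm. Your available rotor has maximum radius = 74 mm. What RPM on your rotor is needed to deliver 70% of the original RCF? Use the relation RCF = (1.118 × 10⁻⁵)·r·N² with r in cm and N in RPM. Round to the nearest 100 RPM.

Original rotor: r = 112 mm = 11.2 cm
RCF_original = 1.118 × 10⁻⁵ × 11.2 × (5350)² = 1.118 × 10⁻⁵ × 11.2 × 28,622,500 ≈ 3,584 × g
Target RCF = 0.7 × 3,584 ≈ 2,508.8 × g
Your rotor: r = 74 mm = 7.4 cm
2,508.8 = 1.118 × 10⁻⁵ × 7.4 × N²
N² = 2,508.8 / (8.2732 × 10⁻⁵) = 30,324,421
N ≈ √30,324,421 ≈ 5,506.8

≈ 5500 RPM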